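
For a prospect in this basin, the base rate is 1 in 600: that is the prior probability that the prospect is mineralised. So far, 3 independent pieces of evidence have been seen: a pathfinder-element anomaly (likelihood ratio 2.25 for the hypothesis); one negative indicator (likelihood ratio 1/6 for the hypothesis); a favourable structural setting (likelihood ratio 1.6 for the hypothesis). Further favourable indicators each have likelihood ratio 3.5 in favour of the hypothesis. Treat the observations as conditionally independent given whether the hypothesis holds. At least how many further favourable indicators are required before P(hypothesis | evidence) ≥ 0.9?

Prior odds = (1/600)/(599/600) = 1/599.
Combined Bayes factor of the evidence already in hand = 2.25 × (1/6) × 1.6 = 0.6.
Odds after that evidence = (1/599) × 0.6 = 3/2995.
Target odds = 0.9/0.1 = 9.
Need 3.5ⁿ ≥ 9 ÷ (3/2995) = 8985.
3.5⁷ = 823543/128 falls short of 8985 but 3.5⁸ = 5764801/256 reaches it, so n = 8.

8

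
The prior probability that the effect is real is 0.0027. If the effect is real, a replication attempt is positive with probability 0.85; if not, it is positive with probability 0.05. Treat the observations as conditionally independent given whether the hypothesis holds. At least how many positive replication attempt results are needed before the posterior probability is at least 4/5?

Prior odds: 0.0027 ÷ 0.9973 = 27/9973.
Likelihood ratio of a positive = 0.85/0.05 = 17.
Target odds: 0.8 ÷ 0.2 = 4.
Require 17ⁿ ≥ 4 ÷ (27/9973) = 39892/27.
17² = 289 falls short of 39892/27 but 17³ = 4913 reaches it, so n = 3.

3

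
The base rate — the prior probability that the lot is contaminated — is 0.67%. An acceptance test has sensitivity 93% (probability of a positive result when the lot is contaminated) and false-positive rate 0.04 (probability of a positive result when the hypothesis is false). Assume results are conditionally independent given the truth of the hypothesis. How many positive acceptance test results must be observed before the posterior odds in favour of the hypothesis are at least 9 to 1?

3

Prior odds: 0.0067 ÷ 0.9933 = 67/9933.
Likelihood ratio of a positive result = 0.93/0.04 = 23.25.
Target odds = 9.
Require 23.25ⁿ ≥ 9 ÷ (67/9933) = 89397/67.
23.25² = 540.5625 falls short of 89397/67 but 23.25³ = 804357/64 reaches it, so n = 3.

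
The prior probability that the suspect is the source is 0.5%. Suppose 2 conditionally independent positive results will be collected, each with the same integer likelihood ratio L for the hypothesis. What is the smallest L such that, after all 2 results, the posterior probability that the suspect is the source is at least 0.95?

62

Prior odds = 0.005/0.995 = 1/199.
Target odds = 0.95/0.05 = 19.
Need L² ≥ 19 ÷ (1/199) = 3781.
61² = 3721 < 3781 ≤ 3844 = 62², so L = 62.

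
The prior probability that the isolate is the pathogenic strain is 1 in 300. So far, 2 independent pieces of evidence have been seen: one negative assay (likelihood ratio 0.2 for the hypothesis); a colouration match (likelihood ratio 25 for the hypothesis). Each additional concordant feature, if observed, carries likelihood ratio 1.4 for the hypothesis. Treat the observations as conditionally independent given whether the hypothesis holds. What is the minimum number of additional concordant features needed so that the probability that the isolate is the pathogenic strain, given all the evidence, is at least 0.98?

Prior odds = (1/300)/(299/300) = 1/299.
Combined Bayes factor of the evidence already in hand = 0.2 × 25 = 5.
Odds after that evidence = (1/299) × 5 = 5/299.
Target odds = 0.98/0.02 = 49.
Need 1.4ⁿ ≥ 49 ÷ (5/299) = 2930.2.
1.4²³ ≈2295.86 falls short of 2930.2 but 1.4²⁴ ≈3214.2 reaches it, so n = 24.

24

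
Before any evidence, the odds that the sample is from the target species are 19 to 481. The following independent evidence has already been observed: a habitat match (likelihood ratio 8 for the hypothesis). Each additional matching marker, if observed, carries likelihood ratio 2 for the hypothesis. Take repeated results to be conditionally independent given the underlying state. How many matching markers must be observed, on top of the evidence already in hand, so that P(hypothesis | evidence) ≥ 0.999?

Prior odds = 19/481.
Bayes factor of the evidence already in hand = 8.
Odds after that evidence = (19/481) × 8 = 152/481.
Target odds = 0.999/0.001 = 999.
Need 2ⁿ ≥ 999 ÷ (152/481) = 480519/152.
2¹¹ = 2048 falls short of 480519/152 but 2¹² = 4096 reaches it, so n = 12.

12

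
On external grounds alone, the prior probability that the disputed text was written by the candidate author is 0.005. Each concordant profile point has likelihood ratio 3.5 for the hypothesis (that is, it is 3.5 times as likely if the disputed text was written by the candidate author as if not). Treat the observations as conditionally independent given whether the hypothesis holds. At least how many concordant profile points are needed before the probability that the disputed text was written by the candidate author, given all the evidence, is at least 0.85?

Prior odds: 0.005 ÷ 0.995 = 1/199.
Likelihood ratio per concordant profile point = 3.5.
Target odds: 0.85 ÷ 0.15 = 17/3.
Need (1/199) × 3.5ⁿ ≥ 17/3, i.e. 3.5ⁿ ≥ 3383/3.
3.5⁵ = 525.21875 falls short of 3383/3 but 3.5⁶ = 1838.265625 reaches it, so n = 6.

6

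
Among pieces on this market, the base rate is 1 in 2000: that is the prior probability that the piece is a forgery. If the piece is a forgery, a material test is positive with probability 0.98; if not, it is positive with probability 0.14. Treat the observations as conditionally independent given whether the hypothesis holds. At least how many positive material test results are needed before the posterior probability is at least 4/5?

Prior odds: 0.0005 ÷ 0.9995 = 1/1999.
Likelihood ratio of a positive = 0.98/0.14 = 7.
Target odds: 0.8 ÷ 0.2 = 4.
Need (1/1999) × 7ⁿ ≥ 4, i.e. 7ⁿ ≥ 7996.
7⁴ = 2401 falls short of 7996 but 7⁵ = 16807 reaches it, so n = 5.

5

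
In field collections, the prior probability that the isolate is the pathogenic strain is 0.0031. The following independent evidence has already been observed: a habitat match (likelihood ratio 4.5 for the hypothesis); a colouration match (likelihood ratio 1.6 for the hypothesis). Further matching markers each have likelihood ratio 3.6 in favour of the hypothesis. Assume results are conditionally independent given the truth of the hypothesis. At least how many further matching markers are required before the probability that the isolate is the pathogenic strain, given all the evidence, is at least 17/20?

5

Prior odds = 0.0031/0.9969 = 31/9969.
Combined Bayes factor of the evidence already in hand = 4.5 × 1.6 = 7.2.
Odds after that evidence = (31/9969) × 7.2 = 372/16615.
Target odds = 0.85/0.15 = 17/3.
Need 3.6ⁿ ≥ 17/3 ÷ (372/16615) = 282455/1116.
3.6⁴ = 167.9616 falls short of 282455/1116 but 3.6⁵ = 604.66176 reaches it, so n = 5.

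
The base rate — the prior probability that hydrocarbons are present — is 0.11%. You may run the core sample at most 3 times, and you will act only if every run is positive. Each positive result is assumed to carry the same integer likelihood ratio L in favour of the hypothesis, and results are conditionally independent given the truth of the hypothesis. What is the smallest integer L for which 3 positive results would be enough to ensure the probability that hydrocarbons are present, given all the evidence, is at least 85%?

18

Prior odds = 0.0011/0.9989 = 11/9989.
Target odds = 0.85/0.15 = 17/3.
Need L³ ≥ 17/3 ÷ (11/9989) = 169813/33.
17³ = 4913 < 169813/33 ≤ 5832 = 18³, so L = 18.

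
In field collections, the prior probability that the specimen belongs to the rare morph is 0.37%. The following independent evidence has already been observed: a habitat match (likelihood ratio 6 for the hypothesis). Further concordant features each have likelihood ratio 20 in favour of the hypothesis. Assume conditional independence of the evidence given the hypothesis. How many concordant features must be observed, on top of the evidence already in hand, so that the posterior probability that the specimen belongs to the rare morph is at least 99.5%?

Prior odds = 0.0037/0.9963 = 37/9963.
Bayes factor of the evidence already in hand = 6.
Odds after that evidence = (37/9963) × 6 = 74/3321.
Target odds = 0.995/0.005 = 199.
Need 20ⁿ ≥ 199 ÷ (74/3321) = 660879/74.
20³ = 8000 falls short of 660879/74 but 20⁴ = 160000 reaches it, so n = 4.

4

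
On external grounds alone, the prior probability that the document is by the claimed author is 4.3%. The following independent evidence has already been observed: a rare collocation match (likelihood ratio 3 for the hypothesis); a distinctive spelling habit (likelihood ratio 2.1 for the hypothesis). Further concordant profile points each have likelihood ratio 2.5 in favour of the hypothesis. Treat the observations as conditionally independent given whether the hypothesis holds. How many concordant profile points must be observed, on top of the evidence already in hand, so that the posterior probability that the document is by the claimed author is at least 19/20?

Prior odds = 0.043/0.957 = 43/957.
Combined Bayes factor of the evidence already in hand = 3 × 2.1 = 6.3.
Odds after that evidence = (43/957) × 6.3 = 903/3190.
Target odds = 0.95/0.05 = 19.
Need 2.5ⁿ ≥ 19 ÷ (903/3190) = 60610/903.
2.5⁴ = 39.0625 falls short of 60610/903 but 2.5⁵ = 97.65625 reaches it, so n = 5.

5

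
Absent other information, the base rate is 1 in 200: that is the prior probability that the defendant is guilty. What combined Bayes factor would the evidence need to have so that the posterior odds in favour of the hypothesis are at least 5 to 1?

Prior odds = 0.005/0.995 = 1/199.
Target odds = 5.
Required Bayes factor = 5 ÷ (1/199) = 995.

995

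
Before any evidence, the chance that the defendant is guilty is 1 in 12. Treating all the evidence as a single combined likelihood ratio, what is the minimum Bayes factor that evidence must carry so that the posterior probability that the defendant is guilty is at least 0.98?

539

Prior odds = (1/12)/(11/12) = 1/11.
Target odds = 0.98/0.02 = 49.
Required Bayes factor = 49 ÷ (1/11) = 539.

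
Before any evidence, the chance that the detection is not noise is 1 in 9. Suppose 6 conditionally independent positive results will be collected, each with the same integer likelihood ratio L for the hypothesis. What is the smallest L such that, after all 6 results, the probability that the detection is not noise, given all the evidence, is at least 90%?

Prior odds = (1/9)/(8/9) = 0.125.
Target odds = 0.9/0.1 = 9.
Need L⁶ ≥ 9 ÷ 0.125 = 72.
2⁶ = 64 < 72 ≤ 729 = 3⁶, so L = 3.

3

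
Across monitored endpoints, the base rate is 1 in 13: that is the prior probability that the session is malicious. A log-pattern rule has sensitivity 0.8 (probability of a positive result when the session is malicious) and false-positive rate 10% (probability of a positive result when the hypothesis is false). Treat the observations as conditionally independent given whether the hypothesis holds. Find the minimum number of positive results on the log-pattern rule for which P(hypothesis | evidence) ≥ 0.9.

Prior odds: (1/13) ÷ (12/13) = 1/12.
Likelihood ratio of a positive result = 0.8/0.1 = 8.
Target odds: 0.9 ÷ 0.1 = 9.
Need (1/12) × 8ⁿ ≥ 9, i.e. 8ⁿ ≥ 108.
8² = 64 falls short of 108 but 8³ = 512 reaches it, so n = 3.

3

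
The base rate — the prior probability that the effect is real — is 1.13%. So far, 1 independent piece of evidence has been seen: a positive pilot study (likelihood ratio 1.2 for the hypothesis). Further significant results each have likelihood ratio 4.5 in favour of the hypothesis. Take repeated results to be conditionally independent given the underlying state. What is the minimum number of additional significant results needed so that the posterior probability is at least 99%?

6

Prior odds = 0.0113/0.9887 = 113/9887.
Bayes factor of the evidence already in hand = 1.2.
Odds after that evidence = (113/9887) × 1.2 = 678/49435.
Target odds = 0.99/0.01 = 99.
Need 4.5ⁿ ≥ 99 ÷ (678/49435) = 1631355/226.
4.5⁵ = 1845.28125 falls short of 1631355/226 but 4.5⁶ = 8303.765625 reaches it, so n = 6.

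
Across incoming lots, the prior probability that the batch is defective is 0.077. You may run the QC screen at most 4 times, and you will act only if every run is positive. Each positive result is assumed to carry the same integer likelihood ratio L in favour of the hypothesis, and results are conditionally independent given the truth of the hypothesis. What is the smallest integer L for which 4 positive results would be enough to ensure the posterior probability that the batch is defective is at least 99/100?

Prior odds = 0.077/0.923 = 77/923.
Target odds = 0.99/0.01 = 99.
Need L⁴ ≥ 99 ÷ (77/923) = 8307/7.
5⁴ = 625 < 8307/7 ≤ 1296 = 6⁴, so L = 6.

6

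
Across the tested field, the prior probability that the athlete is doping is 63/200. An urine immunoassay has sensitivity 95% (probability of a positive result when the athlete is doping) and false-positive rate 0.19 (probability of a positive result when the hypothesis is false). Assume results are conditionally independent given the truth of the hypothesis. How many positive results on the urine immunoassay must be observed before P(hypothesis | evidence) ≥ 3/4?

2

Prior odds = 0.315/0.685 = 63/137.
Likelihood ratio of a positive result = 0.95/0.19 = 5.
Target odds: 0.75 ÷ 0.25 = 3.
Need (63/137) × 5ⁿ ≥ 3, i.e. 5ⁿ ≥ 137/21.
5¹ = 5 falls short of 137/21 but 5² = 25 reaches it, so n = 2.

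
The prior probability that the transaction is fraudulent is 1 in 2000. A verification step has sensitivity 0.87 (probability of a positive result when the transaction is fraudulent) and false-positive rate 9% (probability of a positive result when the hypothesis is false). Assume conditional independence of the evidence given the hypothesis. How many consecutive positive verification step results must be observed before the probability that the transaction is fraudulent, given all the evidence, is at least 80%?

Prior odds = 0.0005/0.9995 = 1/1999.
Likelihood ratio of a positive result = 0.87/0.09 = 29/3.
Target posterior odds = 0.8/0.2 = 4.
Need (1/1999) × (29/3)ⁿ ≥ 4, i.e. (29/3)ⁿ ≥ 7996.
(29/3)³ = 24389/27 falls short of 7996 but (29/3)⁴ = 707281/81 reaches it, so n = 4.

4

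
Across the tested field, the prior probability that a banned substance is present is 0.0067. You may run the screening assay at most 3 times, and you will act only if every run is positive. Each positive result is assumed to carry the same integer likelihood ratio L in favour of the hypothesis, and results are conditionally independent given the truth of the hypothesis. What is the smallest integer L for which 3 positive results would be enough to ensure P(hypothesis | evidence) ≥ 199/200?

31

Prior odds = 0.0067/0.9933 = 67/9933.
Target odds = 0.995/0.005 = 199.
Need L³ ≥ 199 ÷ (67/9933) = 1976667/67.
30³ = 27000 < 1976667/67 ≤ 29791 = 31³, so L = 31.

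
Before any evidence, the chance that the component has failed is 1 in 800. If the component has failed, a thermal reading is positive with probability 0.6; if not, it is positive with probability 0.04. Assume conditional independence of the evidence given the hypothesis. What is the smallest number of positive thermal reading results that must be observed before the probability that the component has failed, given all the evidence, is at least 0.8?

3

Prior odds: 0.00125 ÷ 0.99875 = 1/799.
Likelihood ratio of a positive = 0.6/0.04 = 15.
Target odds: 0.8 ÷ 0.2 = 4.
Need (1/799) × 15ⁿ ≥ 4, i.e. 15ⁿ ≥ 3196.
15² = 225 falls short of 3196 but 15³ = 3375 reaches it, so n = 3.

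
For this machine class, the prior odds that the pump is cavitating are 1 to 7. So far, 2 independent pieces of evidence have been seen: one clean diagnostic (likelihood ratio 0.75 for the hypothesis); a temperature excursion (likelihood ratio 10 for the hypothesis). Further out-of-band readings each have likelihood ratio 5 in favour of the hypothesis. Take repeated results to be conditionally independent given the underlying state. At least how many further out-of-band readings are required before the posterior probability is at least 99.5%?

4

Prior odds = 1/7.
Combined Bayes factor of the evidence already in hand = 0.75 × 10 = 7.5.
Odds after that evidence = (1/7) × 7.5 = 15/14.
Target odds = 0.995/0.005 = 199.
Need 5ⁿ ≥ 199 ÷ (15/14) = 2786/15.
5³ = 125 falls short of 2786/15 but 5⁴ = 625 reaches it, so n = 4.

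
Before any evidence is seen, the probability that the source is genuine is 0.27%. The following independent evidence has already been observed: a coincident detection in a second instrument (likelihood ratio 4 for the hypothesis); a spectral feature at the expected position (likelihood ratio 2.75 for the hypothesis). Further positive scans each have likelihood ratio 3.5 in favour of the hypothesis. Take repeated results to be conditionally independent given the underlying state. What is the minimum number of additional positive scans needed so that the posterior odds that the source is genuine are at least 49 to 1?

6

Prior odds = 0.0027/0.9973 = 27/9973.
Combined Bayes factor of the evidence already in hand = 4 × 2.75 = 11.
Odds after that evidence = (27/9973) × 11 = 297/9973.
Target odds = 49.
Need 3.5ⁿ ≥ 49 ÷ (297/9973) = 488677/297.
3.5⁵ = 525.21875 falls short of 488677/297 but 3.5⁶ = 1838.265625 reaches it, so n = 6.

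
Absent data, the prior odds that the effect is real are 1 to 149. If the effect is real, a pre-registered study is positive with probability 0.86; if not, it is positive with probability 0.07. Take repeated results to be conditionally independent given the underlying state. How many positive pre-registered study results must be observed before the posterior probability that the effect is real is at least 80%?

3

Prior odds = 1/149.
Likelihood ratio of a positive = 0.86/0.07 = 86/7.
Target odds: 0.8 ÷ 0.2 = 4.
Require (86/7)ⁿ ≥ 4 ÷ (1/149) = 596.
(86/7)² = 7396/49 falls short of 596 but (86/7)³ = 636056/343 reaches it, so n = 3.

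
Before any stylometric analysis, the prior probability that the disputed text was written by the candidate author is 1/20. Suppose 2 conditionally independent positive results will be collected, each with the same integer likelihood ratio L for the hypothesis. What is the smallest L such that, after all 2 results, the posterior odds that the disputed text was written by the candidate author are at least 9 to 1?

Prior odds = 0.05/0.95 = 1/19.
Target odds = 9.
Need L² ≥ 9 ÷ (1/19) = 171.
13² = 169 < 171 ≤ 196 = 14², so L = 14.

14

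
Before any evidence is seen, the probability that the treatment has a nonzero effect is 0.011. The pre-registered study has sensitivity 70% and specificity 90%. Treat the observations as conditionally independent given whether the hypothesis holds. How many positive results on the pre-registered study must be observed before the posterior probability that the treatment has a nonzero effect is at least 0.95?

4

Prior odds: 0.011 ÷ 0.989 = 11/989.
False-positive rate = 1 − 0.9 = 0.1; likelihood ratio of a positive = 0.7/0.1 = 7.
Target odds: 0.95 ÷ 0.05 = 19.
Need (11/989) × 7ⁿ ≥ 19, i.e. 7ⁿ ≥ 18791/11.
7³ = 343 falls short of 18791/11 but 7⁴ = 2401 reaches it, so n = 4.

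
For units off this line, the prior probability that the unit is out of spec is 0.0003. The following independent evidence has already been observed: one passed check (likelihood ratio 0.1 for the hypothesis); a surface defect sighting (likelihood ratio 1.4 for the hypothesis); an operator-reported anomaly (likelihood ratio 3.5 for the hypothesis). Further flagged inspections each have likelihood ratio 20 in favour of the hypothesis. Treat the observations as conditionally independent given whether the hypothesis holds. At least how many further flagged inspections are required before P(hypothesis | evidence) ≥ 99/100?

Prior odds = 0.0003/0.9997 = 3/9997.
Combined Bayes factor of the evidence already in hand = 0.1 × 1.4 × 3.5 = 0.49.
Odds after that evidence = (3/9997) × 0.49 = 147/999700.
Target odds = 0.99/0.01 = 99.
Need 20ⁿ ≥ 99 ÷ (147/999700) = 32990100/49.
20⁴ = 160000 falls short of 32990100/49 but 20⁵ = 3200000 reaches it, so n = 5.

5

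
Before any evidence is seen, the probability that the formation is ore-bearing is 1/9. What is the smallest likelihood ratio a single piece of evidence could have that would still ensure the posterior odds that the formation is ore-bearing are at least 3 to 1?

24

Prior odds = (1/9)/(8/9) = 0.125.
Target odds = 3.
Required Bayes factor = 3 ÷ 0.125 = 24.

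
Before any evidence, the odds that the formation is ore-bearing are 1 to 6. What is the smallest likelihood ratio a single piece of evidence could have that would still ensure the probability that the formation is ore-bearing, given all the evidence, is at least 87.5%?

42

Prior odds = 1/6.
Target odds = 0.875/0.125 = 7.
Required Bayes factor = 7 ÷ (1/6) = 42.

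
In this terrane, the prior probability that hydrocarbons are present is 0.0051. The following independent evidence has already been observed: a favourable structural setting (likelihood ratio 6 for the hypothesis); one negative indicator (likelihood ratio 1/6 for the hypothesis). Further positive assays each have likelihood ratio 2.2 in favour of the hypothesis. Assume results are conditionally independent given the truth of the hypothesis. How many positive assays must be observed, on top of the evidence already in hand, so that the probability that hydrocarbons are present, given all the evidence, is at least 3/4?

9

Prior odds = 0.0051/0.9949 = 51/9949.
Combined Bayes factor of the evidence already in hand = 6 × (1/6) = 1.
Odds after that evidence = (51/9949) × 1 = 51/9949.
Target odds = 0.75/0.25 = 3.
Need 2.2ⁿ ≥ 3 ÷ (51/9949) = 9949/17.
2.2⁸ = 214358881/390625 falls short of 9949/17 but 2.2⁹ ≈1207.27 reaches it, so n = 9.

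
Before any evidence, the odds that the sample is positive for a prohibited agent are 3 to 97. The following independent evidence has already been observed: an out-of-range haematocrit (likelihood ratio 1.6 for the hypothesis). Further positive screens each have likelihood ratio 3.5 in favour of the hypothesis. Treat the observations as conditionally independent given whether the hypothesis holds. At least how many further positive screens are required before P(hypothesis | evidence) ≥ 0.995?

7

Prior odds = 3/97.
Bayes factor of the evidence already in hand = 1.6.
Odds after that evidence = (3/97) × 1.6 = 24/485.
Target odds = 0.995/0.005 = 199.
Need 3.5ⁿ ≥ 199 ÷ (24/485) = 96515/24.
3.5⁶ = 1838.265625 falls short of 96515/24 but 3.5⁷ = 823543/128 reaches it, so n = 7.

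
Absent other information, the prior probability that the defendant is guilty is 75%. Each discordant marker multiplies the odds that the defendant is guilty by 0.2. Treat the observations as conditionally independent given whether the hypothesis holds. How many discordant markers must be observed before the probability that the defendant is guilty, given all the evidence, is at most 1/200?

4

Prior odds = 0.75/0.25 = 3.
Likelihood ratio per discordant marker = 0.2.
Target posterior odds = 0.005/0.995 = 1/199.
Need 3 × 0.2ⁿ ≤ 1/199, i.e. 0.2ⁿ ≤ 1/597.
0.2³ = 0.008 is still above 1/597 but 0.2⁴ = 0.0016 is at or below it, so n = 4.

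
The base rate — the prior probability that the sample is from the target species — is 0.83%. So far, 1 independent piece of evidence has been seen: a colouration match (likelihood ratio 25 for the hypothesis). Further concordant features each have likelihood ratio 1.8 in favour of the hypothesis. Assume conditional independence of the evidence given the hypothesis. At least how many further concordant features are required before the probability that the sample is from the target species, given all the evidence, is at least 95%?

8

Prior odds = 0.0083/0.9917 = 83/9917.
Bayes factor of the evidence already in hand = 25.
Odds after that evidence = (83/9917) × 25 = 2075/9917.
Target odds = 0.95/0.05 = 19.
Need 1.8ⁿ ≥ 19 ÷ (2075/9917) = 188423/2075.
1.8⁷ = 4782969/78125 falls short of 188423/2075 but 1.8⁸ = 43046721/390625 reaches it, so n = 8.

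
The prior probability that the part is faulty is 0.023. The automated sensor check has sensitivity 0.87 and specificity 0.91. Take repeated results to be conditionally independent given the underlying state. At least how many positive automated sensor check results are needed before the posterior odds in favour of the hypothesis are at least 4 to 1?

3

Prior odds = 0.023/0.977 = 23/977.
False-positive rate = 1 − 0.91 = 0.09; likelihood ratio of a positive = 0.87/0.09 = 29/3.
Target odds = 4.
Need (23/977) × (29/3)ⁿ ≥ 4, i.e. (29/3)ⁿ ≥ 3908/23.
(29/3)² = 841/9 falls short of 3908/23 but (29/3)³ = 24389/27 reaches it, so n = 3.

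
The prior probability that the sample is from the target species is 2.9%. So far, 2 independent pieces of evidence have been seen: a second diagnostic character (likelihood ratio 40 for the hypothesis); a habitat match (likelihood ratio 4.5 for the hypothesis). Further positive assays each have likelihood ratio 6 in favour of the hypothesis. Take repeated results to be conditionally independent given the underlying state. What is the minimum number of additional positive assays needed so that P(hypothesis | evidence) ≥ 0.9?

1

Prior odds = 0.029/0.971 = 29/971.
Combined Bayes factor of the evidence already in hand = 40 × 4.5 = 180.
Odds after that evidence = (29/971) × 180 = 5220/971.
Target odds = 0.9/0.1 = 9.
Need 6ⁿ ≥ 9 ÷ (5220/971) = 971/580.
6¹ = 6, which meets the required 971/580; so n = 1.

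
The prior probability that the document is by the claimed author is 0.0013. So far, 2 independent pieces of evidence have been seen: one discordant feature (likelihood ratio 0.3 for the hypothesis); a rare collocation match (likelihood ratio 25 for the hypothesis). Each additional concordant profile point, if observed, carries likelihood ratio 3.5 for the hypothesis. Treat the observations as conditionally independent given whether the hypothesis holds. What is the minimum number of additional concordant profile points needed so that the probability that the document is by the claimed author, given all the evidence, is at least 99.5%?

8

Prior odds = 0.0013/0.9987 = 13/9987.
Combined Bayes factor of the evidence already in hand = 0.3 × 25 = 7.5.
Odds after that evidence = (13/9987) × 7.5 = 65/6658.
Target odds = 0.995/0.005 = 199.
Need 3.5ⁿ ≥ 199 ÷ (65/6658) = 1324942/65.
3.5⁷ = 823543/128 falls short of 1324942/65 but 3.5⁸ = 5764801/256 reaches it, so n = 8.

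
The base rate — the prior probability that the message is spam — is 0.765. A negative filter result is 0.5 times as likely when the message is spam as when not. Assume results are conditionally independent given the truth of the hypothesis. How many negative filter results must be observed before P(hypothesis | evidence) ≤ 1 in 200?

10

Prior odds = 0.765/0.235 = 153/47.
Likelihood ratio per negative filter result = 0.5.
Target odds: 0.005 ÷ 0.995 = 1/199.
Need (153/47) × 0.5ⁿ ≤ 1/199, i.e. 0.5ⁿ ≤ 47/30447.
0.5⁹ = 0.001953125 is still above 47/30447 but 0.5¹⁰ = 1/1024 is at or below it, so n = 10.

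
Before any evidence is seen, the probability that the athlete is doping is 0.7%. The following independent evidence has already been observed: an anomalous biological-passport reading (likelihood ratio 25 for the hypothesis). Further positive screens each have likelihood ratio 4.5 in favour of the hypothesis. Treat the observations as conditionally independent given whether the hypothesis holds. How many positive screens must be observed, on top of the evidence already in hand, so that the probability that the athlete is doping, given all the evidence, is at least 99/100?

5

Prior odds = 0.007/0.993 = 7/993.
Bayes factor of the evidence already in hand = 25.
Odds after that evidence = (7/993) × 25 = 175/993.
Target odds = 0.99/0.01 = 99.
Need 4.5ⁿ ≥ 99 ÷ (175/993) = 98307/175.
4.5⁴ = 410.0625 falls short of 98307/175 but 4.5⁵ = 1845.28125 reaches it, so n = 5.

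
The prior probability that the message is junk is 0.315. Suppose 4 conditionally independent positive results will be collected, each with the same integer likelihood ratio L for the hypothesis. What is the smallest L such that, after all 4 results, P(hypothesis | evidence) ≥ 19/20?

Prior odds = 0.315/0.685 = 63/137.
Target odds = 0.95/0.05 = 19.
Need L⁴ ≥ 19 ÷ (63/137) = 2603/63.
2⁴ = 16 < 2603/63 ≤ 81 = 3⁴, so L = 3.

3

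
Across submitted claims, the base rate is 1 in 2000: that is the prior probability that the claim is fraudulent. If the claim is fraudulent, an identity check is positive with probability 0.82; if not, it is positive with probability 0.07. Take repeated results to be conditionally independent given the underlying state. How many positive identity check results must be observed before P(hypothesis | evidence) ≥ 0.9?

Prior odds = 0.0005/0.9995 = 1/1999.
Likelihood ratio of a positive = 0.82/0.07 = 82/7.
Target posterior odds = 0.9/0.1 = 9.
Require (82/7)ⁿ ≥ 9 ÷ (1/1999) = 17991.
(82/7)³ = 551368/343 falls short of 17991 but (82/7)⁴ = 45212176/2401 reaches it, so n = 4.

4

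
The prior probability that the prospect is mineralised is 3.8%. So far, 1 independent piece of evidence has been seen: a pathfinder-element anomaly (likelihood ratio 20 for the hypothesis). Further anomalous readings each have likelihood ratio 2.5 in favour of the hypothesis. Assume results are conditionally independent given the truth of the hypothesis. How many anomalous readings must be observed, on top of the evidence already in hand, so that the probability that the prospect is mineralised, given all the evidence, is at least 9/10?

Prior odds = 0.038/0.962 = 19/481.
Bayes factor of the evidence already in hand = 20.
Odds after that evidence = (19/481) × 20 = 380/481.
Target odds = 0.9/0.1 = 9.
Need 2.5ⁿ ≥ 9 ÷ (380/481) = 4329/380.
2.5² = 6.25 falls short of 4329/380 but 2.5³ = 15.625 reaches it, so n = 3.

3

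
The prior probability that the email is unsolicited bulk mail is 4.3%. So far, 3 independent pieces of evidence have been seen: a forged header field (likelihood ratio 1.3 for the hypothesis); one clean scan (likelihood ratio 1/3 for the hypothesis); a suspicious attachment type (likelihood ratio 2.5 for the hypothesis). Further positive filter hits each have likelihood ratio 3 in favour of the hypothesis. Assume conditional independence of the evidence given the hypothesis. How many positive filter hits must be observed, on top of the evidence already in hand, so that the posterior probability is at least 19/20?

Prior odds = 0.043/0.957 = 43/957.
Combined Bayes factor of the evidence already in hand = 1.3 × (1/3) × 2.5 = 13/12.
Odds after that evidence = (43/957) × 13/12 = 559/11484.
Target odds = 0.95/0.05 = 19.
Need 3ⁿ ≥ 19 ÷ (559/11484) = 218196/559.
3⁵ = 243 falls short of 218196/559 but 3⁶ = 729 reaches it, so n = 6.

6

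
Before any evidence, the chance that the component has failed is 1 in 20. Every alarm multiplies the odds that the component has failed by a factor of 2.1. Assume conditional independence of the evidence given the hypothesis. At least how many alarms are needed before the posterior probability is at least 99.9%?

Prior odds: 0.05 ÷ 0.95 = 1/19.
Likelihood ratio per alarm = 2.1.
Target posterior odds = 0.999/0.001 = 999.
Need (1/19) × 2.1ⁿ ≥ 999, i.e. 2.1ⁿ ≥ 18981.
2.1¹³ ≈15447.2 falls short of 18981 but 2.1¹⁴ ≈32439.2 reaches it, so n = 14.

14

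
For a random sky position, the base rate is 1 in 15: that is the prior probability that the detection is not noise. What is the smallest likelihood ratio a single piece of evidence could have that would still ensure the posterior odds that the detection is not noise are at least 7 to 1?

98

Prior odds = (1/15)/(14/15) = 1/14.
Target odds = 7.
Required Bayes factor = 7 ÷ (1/14) = 98.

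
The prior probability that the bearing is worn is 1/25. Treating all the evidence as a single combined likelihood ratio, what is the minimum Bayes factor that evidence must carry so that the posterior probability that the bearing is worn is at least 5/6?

120

Prior odds = 0.04/0.96 = 1/24.
Target odds = (5/6)/(1/6) = 5.
Required Bayes factor = 5 ÷ (1/24) = 120.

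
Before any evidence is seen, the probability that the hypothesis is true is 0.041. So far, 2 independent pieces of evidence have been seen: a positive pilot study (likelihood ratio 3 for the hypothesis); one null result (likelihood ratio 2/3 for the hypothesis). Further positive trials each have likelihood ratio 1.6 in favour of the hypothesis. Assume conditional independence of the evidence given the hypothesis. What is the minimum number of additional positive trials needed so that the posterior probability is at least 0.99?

Prior odds = 0.041/0.959 = 41/959.
Combined Bayes factor of the evidence already in hand = 3 × (2/3) = 2.
Odds after that evidence = (41/959) × 2 = 82/959.
Target odds = 0.99/0.01 = 99.
Need 1.6ⁿ ≥ 99 ÷ (82/959) = 94941/82.
1.6¹⁵ ≈1152.92 falls short of 94941/82 but 1.6¹⁶ ≈1844.67 reaches it, so n = 16.

16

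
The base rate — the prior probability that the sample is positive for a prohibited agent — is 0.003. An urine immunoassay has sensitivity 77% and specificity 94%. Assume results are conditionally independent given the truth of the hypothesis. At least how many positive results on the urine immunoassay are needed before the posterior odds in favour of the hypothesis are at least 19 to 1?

4

Prior odds: 0.003 ÷ 0.997 = 3/997.
False-positive rate = 1 − 0.94 = 0.06; likelihood ratio of a positive = 0.77/0.06 = 77/6.
Target odds = 19.
Need (3/997) × (77/6)ⁿ ≥ 19, i.e. (77/6)ⁿ ≥ 18943/3.
(77/6)³ = 456533/216 falls short of 18943/3 but (77/6)⁴ = 35153041/1296 reaches it, so n = 4.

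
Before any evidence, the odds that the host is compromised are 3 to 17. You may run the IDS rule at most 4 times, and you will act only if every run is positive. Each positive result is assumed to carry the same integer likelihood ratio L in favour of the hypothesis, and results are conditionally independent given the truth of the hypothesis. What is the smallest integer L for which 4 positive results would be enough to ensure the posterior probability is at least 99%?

5

Prior odds = 3/17.
Target odds = 0.99/0.01 = 99.
Need L⁴ ≥ 99 ÷ (3/17) = 561.
4⁴ = 256 < 561 ≤ 625 = 5⁴, so L = 5.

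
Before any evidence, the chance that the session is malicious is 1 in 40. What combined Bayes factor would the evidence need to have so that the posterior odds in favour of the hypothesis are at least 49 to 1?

Prior odds = 0.025/0.975 = 1/39.
Target odds = 49.
Required Bayes factor = 49 ÷ (1/39) = 1911.

1911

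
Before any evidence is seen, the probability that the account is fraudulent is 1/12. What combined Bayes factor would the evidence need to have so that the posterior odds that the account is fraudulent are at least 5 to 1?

55

Prior odds = (1/12)/(11/12) = 1/11.
Target odds = 5.
Required Bayes factor = 5 ÷ (1/11) = 55.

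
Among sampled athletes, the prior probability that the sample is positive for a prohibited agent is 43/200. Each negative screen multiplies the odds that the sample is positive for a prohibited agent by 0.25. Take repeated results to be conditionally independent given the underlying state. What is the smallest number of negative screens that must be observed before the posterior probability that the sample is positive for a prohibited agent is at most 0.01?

Prior odds = 0.215/0.785 = 43/157.
Likelihood ratio per negative screen = 0.25.
Target posterior odds = 0.01/0.99 = 1/99.
Need (43/157) × 0.25ⁿ ≤ 1/99, i.e. 0.25ⁿ ≤ 157/4257.
0.25² = 0.0625 is still above 157/4257 but 0.25³ = 0.015625 is at or below it, so n = 3.

3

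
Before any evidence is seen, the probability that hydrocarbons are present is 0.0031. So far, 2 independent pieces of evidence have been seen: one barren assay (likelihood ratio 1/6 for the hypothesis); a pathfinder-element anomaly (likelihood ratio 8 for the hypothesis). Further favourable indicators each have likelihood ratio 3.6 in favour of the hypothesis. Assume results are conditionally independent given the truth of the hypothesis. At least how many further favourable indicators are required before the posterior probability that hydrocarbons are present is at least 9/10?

6

Prior odds = 0.0031/0.9969 = 31/9969.
Combined Bayes factor of the evidence already in hand = (1/6) × 8 = 4/3.
Odds after that evidence = (31/9969) × 4/3 = 124/29907.
Target odds = 0.9/0.1 = 9.
Need 3.6ⁿ ≥ 9 ÷ (124/29907) = 269163/124.
3.6⁵ = 604.66176 falls short of 269163/124 but 3.6⁶ = 34012224/15625 reaches it, so n = 6.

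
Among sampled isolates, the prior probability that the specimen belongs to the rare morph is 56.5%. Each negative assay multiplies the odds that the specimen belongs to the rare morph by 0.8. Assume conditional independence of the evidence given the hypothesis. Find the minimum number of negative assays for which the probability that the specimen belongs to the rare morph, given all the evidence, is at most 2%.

Prior odds = 0.565/0.435 = 113/87.
Likelihood ratio per negative assay = 0.8.
Target posterior odds = 0.02/0.98 = 1/49.
Require 0.8ⁿ ≤ 1/49 ÷ (113/87) = 87/5537.
0.8¹⁸ ≈0.0180144 is still above 87/5537 but 0.8¹⁹ ≈0.0144115 is at or below it, so n = 19.

19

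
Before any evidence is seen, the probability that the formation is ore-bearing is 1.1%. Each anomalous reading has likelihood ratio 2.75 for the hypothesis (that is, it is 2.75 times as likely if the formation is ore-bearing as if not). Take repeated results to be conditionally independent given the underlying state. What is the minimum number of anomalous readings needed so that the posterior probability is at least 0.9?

7

Prior odds: 0.011 ÷ 0.989 = 11/989.
Likelihood ratio per anomalous reading = 2.75.
Target odds: 0.9 ÷ 0.1 = 9.
Need (11/989) × 2.75ⁿ ≥ 9, i.e. 2.75ⁿ ≥ 8901/11.
2.75⁶ = 1771561/4096 falls short of 8901/11 but 2.75⁷ = 19487171/16384 reaches it, so n = 7.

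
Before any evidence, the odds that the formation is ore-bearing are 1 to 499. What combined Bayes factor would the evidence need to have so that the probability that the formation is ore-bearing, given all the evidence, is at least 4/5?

1996

Prior odds = 1/499.
Target odds = 0.8/0.2 = 4.
Required Bayes factor = 4 ÷ (1/499) = 1996.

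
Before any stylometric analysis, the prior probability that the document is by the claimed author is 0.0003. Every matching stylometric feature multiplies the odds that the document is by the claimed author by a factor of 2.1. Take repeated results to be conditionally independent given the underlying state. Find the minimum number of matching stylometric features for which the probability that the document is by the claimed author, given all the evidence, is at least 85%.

14

Prior odds: 0.0003 ÷ 0.9997 = 3/9997.
Likelihood ratio per matching stylometric feature = 2.1.
Target odds: 0.85 ÷ 0.15 = 17/3.
Need (3/9997) × 2.1ⁿ ≥ 17/3, i.e. 2.1ⁿ ≥ 169949/9.
2.1¹³ ≈15447.2 falls short of 169949/9 but 2.1¹⁴ ≈32439.2 reaches it, so n = 14.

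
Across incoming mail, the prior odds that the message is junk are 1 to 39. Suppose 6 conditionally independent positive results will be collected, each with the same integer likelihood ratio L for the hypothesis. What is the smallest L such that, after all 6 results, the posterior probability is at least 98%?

4

Prior odds = 1/39.
Target odds = 0.98/0.02 = 49.
Need L⁶ ≥ 49 ÷ (1/39) = 1911.
3⁶ = 729 < 1911 ≤ 4096 = 4⁶, so L = 4.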